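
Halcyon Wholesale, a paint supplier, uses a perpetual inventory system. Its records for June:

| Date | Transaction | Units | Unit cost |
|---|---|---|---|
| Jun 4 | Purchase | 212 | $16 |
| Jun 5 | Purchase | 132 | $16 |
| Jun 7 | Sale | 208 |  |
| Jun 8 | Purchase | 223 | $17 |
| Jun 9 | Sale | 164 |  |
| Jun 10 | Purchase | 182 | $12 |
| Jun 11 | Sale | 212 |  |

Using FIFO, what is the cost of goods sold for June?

Jun 7, 208 sold [FIFO — oldest first]: 208 @ $16 = $3,328
Jun 9, 164 sold [FIFO — oldest first]: 4 @ $16 + 132 @ $16 + 28 @ $17 = $2,652
Jun 11, 212 sold [FIFO — oldest first]: 195 @ $17 + 17 @ $12 = $3,519
Total COGS = $3,328 + $2,652 + $3,519 = $9,499
Ending inventory: 165 @ $12 = $1,980
Check: goods available $11,479 = COGS $9,499 + ending $1,980

COGS = $9,499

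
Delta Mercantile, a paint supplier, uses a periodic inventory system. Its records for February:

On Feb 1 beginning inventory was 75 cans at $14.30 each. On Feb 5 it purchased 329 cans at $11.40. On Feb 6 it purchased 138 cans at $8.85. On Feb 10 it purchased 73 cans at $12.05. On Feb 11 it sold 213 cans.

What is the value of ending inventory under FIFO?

Feb 11, 213 sold [FIFO — oldest first]: 75 @ $14.30 + 138 @ $11.40 = $2,645.70
Ending inventory: 191 @ $11.40 + 138 @ $8.85 + 73 @ $12.05 = $4,278.35
Check: goods available $6,924.05 = COGS $2,645.70 + ending $4,278.35

Ending inventory = $4,278.35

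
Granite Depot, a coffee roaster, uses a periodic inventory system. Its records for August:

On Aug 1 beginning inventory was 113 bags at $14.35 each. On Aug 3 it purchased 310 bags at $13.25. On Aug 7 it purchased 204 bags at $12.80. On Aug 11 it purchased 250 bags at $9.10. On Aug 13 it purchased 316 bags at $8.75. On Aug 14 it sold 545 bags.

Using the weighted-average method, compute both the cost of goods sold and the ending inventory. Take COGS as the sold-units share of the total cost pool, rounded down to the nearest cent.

COGS = $6,112.51; ending inventory = $7,267.74

Aug 14, sell 545: 545/1193 × $13,380.25 → $6,112.51
Ending inventory (cost pool remaining) = $7,267.74
Check: goods available $13,380.25 = COGS $6,112.51 + ending $7,267.74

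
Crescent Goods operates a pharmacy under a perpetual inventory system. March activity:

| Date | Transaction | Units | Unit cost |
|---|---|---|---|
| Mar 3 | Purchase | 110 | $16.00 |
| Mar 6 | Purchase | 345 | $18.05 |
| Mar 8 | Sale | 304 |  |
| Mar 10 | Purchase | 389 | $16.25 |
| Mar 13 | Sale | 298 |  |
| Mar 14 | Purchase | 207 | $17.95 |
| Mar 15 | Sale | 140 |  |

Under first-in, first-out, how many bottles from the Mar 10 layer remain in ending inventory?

Mar 8, 304 sold [FIFO — oldest first]: 110 @ $16.00 + 194 @ $18.05 = $5,261.70
Mar 13, 298 sold [FIFO — oldest first]: 151 @ $18.05 + 147 @ $16.25 = $5,114.30
Mar 15, 140 sold [FIFO — oldest first]: 140 @ $16.25 = $2,275.00
Total COGS = $5,261.70 + $5,114.30 + $2,275.00 = $12,651.00
Ending inventory: 102 @ $16.25 + 207 @ $17.95 = $5,373.15
Check: goods available $18,024.15 = COGS $12,651.00 + ending $5,373.15

102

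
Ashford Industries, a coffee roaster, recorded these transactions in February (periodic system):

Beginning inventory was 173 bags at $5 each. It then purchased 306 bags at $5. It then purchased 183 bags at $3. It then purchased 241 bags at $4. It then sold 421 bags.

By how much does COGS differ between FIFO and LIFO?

$601

FIFO COGS: 173 @ $5 + 248 @ $5 = $2,105
LIFO COGS: 241 @ $4 + 180 @ $3 = $1,504
Difference = |$2,105 − $1,504| = $601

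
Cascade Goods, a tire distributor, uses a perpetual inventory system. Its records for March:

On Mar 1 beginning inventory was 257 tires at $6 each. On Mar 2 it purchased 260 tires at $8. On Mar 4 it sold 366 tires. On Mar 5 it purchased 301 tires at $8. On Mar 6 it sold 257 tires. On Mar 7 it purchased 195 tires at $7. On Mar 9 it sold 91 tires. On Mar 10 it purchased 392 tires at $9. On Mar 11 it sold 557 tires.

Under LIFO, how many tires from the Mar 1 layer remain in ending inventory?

134

Mar 4, 366 sold [LIFO — newest first]: 260 @ $8 + 106 @ $6 = $2,716
Mar 6, 257 sold [LIFO — newest first]: 257 @ $8 = $2,056
Mar 9, 91 sold [LIFO — newest first]: 91 @ $7 = $637
Mar 11, 557 sold [LIFO — newest first]: 392 @ $9 + 104 @ $7 + 44 @ $8 + 17 @ $6 = $4,710
Total COGS = $2,716 + $2,056 + $637 + $4,710 = $10,119
Ending inventory: 134 @ $6 = $804
Check: goods available $10,923 = COGS $10,119 + ending $804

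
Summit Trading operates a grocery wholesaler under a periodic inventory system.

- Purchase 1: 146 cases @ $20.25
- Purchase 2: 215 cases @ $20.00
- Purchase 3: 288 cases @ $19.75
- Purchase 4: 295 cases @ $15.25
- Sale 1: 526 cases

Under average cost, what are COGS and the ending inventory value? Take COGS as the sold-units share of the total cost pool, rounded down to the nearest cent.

Sale 1, sell 526: 526/944 × $17,443.25 → $9,719.43
Ending inventory (cost pool remaining) = $7,723.82
Check: goods available $17,443.25 = COGS $9,719.43 + ending $7,723.82

COGS = $9,719.43; ending inventory = $7,723.82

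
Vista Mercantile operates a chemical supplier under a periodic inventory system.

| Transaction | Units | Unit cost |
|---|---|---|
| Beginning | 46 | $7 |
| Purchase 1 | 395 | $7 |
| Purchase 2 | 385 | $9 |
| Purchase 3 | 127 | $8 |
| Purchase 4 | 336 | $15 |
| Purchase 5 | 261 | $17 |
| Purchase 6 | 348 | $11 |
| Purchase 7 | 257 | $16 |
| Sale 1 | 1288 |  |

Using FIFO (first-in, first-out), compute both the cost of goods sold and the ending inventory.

Sale 1 (1288) [FIFO — oldest first]: 46 @ $7 + 395 @ $7 + 385 @ $9 + 127 @ $8 + 335 @ $15 = $12,593
Ending inventory: 1 @ $15 + 261 @ $17 + 348 @ $11 + 257 @ $16 = $12,392

COGS = $12,593; ending inventory = $12,392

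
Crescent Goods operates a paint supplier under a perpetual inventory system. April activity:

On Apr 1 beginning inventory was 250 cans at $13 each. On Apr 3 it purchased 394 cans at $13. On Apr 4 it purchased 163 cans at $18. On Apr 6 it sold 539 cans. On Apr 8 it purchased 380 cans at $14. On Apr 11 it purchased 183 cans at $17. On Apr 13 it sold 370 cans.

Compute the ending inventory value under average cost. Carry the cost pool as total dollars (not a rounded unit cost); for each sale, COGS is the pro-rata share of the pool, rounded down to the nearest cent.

Ending inventory = $6,760.04

After Apr 1: 250 on hand, pool $3,250.00 (≈ $13.0000 each)
After Apr 3: 644 on hand, pool $8,372.00 (≈ $13.0000 each)
After Apr 4: 807 on hand, pool $11,306.00 (≈ $14.0099 each)
Apr 6, sell 539: 539/807 × $11,306.00 → $7,551.34
After Apr 8: 648 on hand, pool $9,074.66 (≈ $14.0041 each)
After Apr 11: 831 on hand, pool $12,185.66 (≈ $14.6639 each)
Apr 13, sell 370: 370/831 × $12,185.66 → $5,425.62
Total COGS = $7,551.34 + $5,425.62 = $12,976.96
Ending inventory (cost pool remaining) = $6,760.04
Check: goods available $19,737.00 = COGS $12,976.96 + ending $6,760.04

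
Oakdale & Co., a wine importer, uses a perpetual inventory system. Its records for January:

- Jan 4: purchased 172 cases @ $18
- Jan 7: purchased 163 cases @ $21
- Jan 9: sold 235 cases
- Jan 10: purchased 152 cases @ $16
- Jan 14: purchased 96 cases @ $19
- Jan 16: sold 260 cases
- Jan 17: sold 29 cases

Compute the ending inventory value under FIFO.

Ending inventory = $1,121

Jan 9, 235 sold [FIFO — oldest first]: 172 @ $18 + 63 @ $21 = $4,419
Jan 16, 260 sold [FIFO — oldest first]: 100 @ $21 + 152 @ $16 + 8 @ $19 = $4,684
Jan 17, 29 sold [FIFO — oldest first]: 29 @ $19 = $551
Total COGS = $4,419 + $4,684 + $551 = $9,654
Ending inventory: 59 @ $19 = $1,121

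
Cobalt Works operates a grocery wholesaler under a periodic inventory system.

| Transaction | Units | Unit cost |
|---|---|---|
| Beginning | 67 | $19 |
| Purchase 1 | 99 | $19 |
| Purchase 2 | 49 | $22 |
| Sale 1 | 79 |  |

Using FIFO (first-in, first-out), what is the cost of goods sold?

Sale 1 (79) [FIFO — oldest first]: 67 @ $19 + 12 @ $19 = $1,501
Ending inventory: 87 @ $19 + 49 @ $22 = $2,731

COGS = $1,501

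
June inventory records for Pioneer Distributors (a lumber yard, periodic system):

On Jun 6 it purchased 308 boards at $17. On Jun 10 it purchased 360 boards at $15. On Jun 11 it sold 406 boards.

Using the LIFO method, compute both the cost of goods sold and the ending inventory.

COGS = $6,182; ending inventory = $4,454

Jun 11, 406 sold [LIFO — newest first]: 360 @ $15 + 46 @ $17 = $6,182
Ending inventory: 262 @ $17 = $4,454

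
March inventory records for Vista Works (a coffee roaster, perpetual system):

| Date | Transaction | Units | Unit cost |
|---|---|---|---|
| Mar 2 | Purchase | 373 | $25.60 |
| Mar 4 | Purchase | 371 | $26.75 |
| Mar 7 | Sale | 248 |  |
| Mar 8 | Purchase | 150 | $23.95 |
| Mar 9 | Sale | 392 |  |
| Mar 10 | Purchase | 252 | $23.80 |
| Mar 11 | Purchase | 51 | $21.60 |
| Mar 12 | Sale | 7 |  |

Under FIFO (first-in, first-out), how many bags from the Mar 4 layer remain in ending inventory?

97

Mar 7, 248 sold [FIFO — oldest first]: 248 @ $25.60 = $6,348.80
Mar 9, 392 sold [FIFO — oldest first]: 125 @ $25.60 + 267 @ $26.75 = $10,342.25
Mar 12, 7 sold [FIFO — oldest first]: 7 @ $26.75 = $187.25
Total COGS = $6,348.80 + $10,342.25 + $187.25 = $16,878.30
Ending inventory: 97 @ $26.75 + 150 @ $23.95 + 252 @ $23.80 + 51 @ $21.60 = $13,286.45
Check: goods available $30,164.75 = COGS $16,878.30 + ending $13,286.45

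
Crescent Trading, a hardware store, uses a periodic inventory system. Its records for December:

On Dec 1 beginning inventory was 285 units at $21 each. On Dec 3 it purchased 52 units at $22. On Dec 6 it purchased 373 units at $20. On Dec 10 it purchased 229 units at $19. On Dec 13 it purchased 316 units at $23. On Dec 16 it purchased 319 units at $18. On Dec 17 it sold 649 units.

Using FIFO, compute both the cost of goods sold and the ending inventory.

Dec 17, 649 sold [FIFO — oldest first]: 285 @ $21 + 52 @ $22 + 312 @ $20 = $13,369
Ending inventory: 61 @ $20 + 229 @ $19 + 316 @ $23 + 319 @ $18 = $18,581
Check: goods available $31,950 = COGS $13,369 + ending $18,581

COGS = $13,369; ending inventory = $18,581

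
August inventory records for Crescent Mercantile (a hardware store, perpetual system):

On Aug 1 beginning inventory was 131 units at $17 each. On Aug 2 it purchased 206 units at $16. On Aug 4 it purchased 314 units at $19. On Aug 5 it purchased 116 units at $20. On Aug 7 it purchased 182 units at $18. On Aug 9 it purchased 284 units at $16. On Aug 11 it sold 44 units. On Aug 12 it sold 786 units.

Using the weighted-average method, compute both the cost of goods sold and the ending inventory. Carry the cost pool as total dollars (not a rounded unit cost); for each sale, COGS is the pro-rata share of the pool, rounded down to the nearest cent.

COGS = $14,559.66; ending inventory = $7,069.34

After Aug 1: 131 on hand, pool $2,227.00 (≈ $17.0000 each)
After Aug 2: 337 on hand, pool $5,523.00 (≈ $16.3887 each)
After Aug 4: 651 on hand, pool $11,489.00 (≈ $17.6482 each)
After Aug 5: 767 on hand, pool $13,809.00 (≈ $18.0039 each)
After Aug 7: 949 on hand, pool $17,085.00 (≈ $18.0032 each)
After Aug 9: 1233 on hand, pool $21,629.00 (≈ $17.5418 each)
Aug 11, sell 44: 44/1233 × $21,629.00 → $771.83
Aug 12, sell 786: 786/1189 × $20,857.17 → $13,787.83
Total COGS = $771.83 + $13,787.83 = $14,559.66
Ending inventory (cost pool remaining) = $7,069.34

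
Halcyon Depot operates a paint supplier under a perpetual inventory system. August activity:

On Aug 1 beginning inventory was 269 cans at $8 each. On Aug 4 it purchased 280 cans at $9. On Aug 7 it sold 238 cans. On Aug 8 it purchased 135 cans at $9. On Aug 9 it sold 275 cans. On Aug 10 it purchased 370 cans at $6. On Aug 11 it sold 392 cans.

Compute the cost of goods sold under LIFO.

Aug 7, 238 sold [LIFO — newest first]: 238 @ $9 = $2,142
Aug 9, 275 sold [LIFO — newest first]: 135 @ $9 + 42 @ $9 + 98 @ $8 = $2,377
Aug 11, 392 sold [LIFO — newest first]: 370 @ $6 + 22 @ $8 = $2,396
Total COGS = $2,142 + $2,377 + $2,396 = $6,915
Ending inventory: 149 @ $8 = $1,192
Check: goods available $8,107 = COGS $6,915 + ending $1,192

COGS = $6,915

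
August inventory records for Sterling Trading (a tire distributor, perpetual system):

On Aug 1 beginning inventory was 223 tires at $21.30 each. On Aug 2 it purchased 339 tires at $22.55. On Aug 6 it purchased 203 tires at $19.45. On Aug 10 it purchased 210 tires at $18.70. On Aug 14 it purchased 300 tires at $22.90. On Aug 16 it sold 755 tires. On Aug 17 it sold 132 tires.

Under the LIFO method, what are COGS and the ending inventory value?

COGS = $18,669.05; ending inventory = $8,470.65

Aug 16, 755 sold [LIFO — newest first]: 300 @ $22.90 + 210 @ $18.70 + 203 @ $19.45 + 42 @ $22.55 = $15,692.45
Aug 17, 132 sold [LIFO — newest first]: 132 @ $22.55 = $2,976.60
Total COGS = $15,692.45 + $2,976.60 = $18,669.05
Ending inventory: 223 @ $21.30 + 165 @ $22.55 = $8,470.65
Check: goods available $27,139.70 = COGS $18,669.05 + ending $8,470.65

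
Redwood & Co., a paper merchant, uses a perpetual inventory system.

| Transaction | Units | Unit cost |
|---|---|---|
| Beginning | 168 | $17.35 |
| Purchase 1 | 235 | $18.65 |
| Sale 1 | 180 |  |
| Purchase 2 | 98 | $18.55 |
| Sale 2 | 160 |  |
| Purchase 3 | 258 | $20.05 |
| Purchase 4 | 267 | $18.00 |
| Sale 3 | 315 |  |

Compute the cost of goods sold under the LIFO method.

Sale 1 (180) [LIFO — newest first]: 180 @ $18.65 = $3,357.00
Sale 2 (160) [LIFO — newest first]: 98 @ $18.55 + 55 @ $18.65 + 7 @ $17.35 = $2,965.10
Sale 3 (315) [LIFO — newest first]: 267 @ $18.00 + 48 @ $20.05 = $5,768.40
Total COGS = $3,357.00 + $2,965.10 + $5,768.40 = $12,090.50
Ending inventory: 161 @ $17.35 + 210 @ $20.05 = $7,003.85

COGS = $12,090.50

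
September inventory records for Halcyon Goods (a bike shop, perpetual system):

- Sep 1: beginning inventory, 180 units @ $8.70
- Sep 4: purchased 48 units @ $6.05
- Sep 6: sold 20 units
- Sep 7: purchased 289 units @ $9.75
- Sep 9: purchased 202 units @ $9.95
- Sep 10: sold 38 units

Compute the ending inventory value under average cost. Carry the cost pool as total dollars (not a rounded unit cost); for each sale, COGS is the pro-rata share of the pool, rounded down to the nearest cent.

Ending inventory = $6,166.70

After Sep 1: 180 on hand, pool $1,566.00 (≈ $8.7000 each)
After Sep 4: 228 on hand, pool $1,856.40 (≈ $8.1421 each)
Sep 6, sell 20: 20/228 × $1,856.40 → $162.84
After Sep 7: 497 on hand, pool $4,511.31 (≈ $9.0771 each)
After Sep 9: 699 on hand, pool $6,521.21 (≈ $9.3293 each)
Sep 10, sell 38: 38/699 × $6,521.21 → $354.51
Total COGS = $162.84 + $354.51 = $517.35
Ending inventory (cost pool remaining) = $6,166.70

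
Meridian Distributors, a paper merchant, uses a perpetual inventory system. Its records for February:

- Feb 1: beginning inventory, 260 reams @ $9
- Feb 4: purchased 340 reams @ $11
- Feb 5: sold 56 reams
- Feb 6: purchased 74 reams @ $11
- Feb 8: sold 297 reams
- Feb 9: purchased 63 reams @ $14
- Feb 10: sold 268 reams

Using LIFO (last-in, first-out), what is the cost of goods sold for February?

COGS = $6,732

Feb 5, 56 sold [LIFO — newest first]: 56 @ $11 = $616
Feb 8, 297 sold [LIFO — newest first]: 74 @ $11 + 223 @ $11 = $3,267
Feb 10, 268 sold [LIFO — newest first]: 63 @ $14 + 61 @ $11 + 144 @ $9 = $2,849
Total COGS = $616 + $3,267 + $2,849 = $6,732
Ending inventory: 116 @ $9 = $1,044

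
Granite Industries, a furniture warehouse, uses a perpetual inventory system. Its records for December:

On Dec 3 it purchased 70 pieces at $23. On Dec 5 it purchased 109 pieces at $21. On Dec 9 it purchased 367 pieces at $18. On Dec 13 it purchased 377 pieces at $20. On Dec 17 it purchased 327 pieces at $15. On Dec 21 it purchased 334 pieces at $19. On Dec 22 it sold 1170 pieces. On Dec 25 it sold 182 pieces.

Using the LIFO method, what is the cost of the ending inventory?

Dec 22, 1170 sold [LIFO — newest first]: 334 @ $19 + 327 @ $15 + 377 @ $20 + 132 @ $18 = $21,167
Dec 25, 182 sold [LIFO — newest first]: 182 @ $18 = $3,276
Total COGS = $21,167 + $3,276 = $24,443
Ending inventory: 70 @ $23 + 109 @ $21 + 53 @ $18 = $4,853
Check: goods available $29,296 = COGS $24,443 + ending $4,853

Ending inventory = $4,853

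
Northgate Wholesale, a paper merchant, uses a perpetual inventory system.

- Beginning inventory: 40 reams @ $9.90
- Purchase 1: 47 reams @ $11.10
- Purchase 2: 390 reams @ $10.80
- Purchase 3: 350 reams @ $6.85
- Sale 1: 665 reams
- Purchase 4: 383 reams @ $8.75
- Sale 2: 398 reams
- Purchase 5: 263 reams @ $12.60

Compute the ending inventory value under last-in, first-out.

Ending inventory = $4,879.50

Sale 1 (665) [LIFO — newest first]: 350 @ $6.85 + 315 @ $10.80 = $5,799.50
Sale 2 (398) [LIFO — newest first]: 383 @ $8.75 + 15 @ $10.80 = $3,513.25
Total COGS = $5,799.50 + $3,513.25 = $9,312.75
Ending inventory: 40 @ $9.90 + 47 @ $11.10 + 60 @ $10.80 + 263 @ $12.60 = $4,879.50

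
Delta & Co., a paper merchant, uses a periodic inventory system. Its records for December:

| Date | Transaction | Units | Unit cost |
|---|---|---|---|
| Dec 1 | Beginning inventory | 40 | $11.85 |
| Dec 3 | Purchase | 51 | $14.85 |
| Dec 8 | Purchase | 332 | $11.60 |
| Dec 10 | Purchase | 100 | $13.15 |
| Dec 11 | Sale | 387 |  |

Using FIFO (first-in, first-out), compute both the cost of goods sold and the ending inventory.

Dec 11, 387 sold [FIFO — oldest first]: 40 @ $11.85 + 51 @ $14.85 + 296 @ $11.60 = $4,664.95
Ending inventory: 36 @ $11.60 + 100 @ $13.15 = $1,732.60

COGS = $4,664.95; ending inventory = $1,732.60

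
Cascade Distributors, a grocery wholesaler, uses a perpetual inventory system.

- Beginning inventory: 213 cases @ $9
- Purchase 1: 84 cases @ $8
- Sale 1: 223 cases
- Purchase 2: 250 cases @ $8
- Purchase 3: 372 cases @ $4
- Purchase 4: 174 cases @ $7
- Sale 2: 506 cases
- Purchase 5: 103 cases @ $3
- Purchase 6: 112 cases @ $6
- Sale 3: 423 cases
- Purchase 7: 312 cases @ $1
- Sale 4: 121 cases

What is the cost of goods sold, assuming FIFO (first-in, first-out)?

Sale 1 (223) [FIFO — oldest first]: 213 @ $9 + 10 @ $8 = $1,997
Sale 2 (506) [FIFO — oldest first]: 74 @ $8 + 250 @ $8 + 182 @ $4 = $3,320
Sale 3 (423) [FIFO — oldest first]: 190 @ $4 + 174 @ $7 + 59 @ $3 = $2,155
Sale 4 (121) [FIFO — oldest first]: 44 @ $3 + 77 @ $6 = $594
Total COGS = $1,997 + $3,320 + $2,155 + $594 = $8,066
Ending inventory: 35 @ $6 + 312 @ $1 = $522

COGS = $8,066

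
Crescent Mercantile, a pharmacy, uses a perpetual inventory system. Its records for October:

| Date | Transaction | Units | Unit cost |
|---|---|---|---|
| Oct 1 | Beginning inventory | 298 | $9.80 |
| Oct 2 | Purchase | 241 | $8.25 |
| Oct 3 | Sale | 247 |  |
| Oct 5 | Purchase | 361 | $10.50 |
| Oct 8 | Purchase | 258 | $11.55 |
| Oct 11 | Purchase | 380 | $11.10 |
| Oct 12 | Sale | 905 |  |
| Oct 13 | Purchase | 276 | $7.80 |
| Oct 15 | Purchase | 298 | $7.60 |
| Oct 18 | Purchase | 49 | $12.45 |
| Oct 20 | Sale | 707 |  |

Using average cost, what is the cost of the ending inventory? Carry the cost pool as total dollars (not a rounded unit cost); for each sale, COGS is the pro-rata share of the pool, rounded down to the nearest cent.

After Oct 1: 298 on hand, pool $2,920.40 (≈ $9.8000 each)
After Oct 2: 539 on hand, pool $4,908.65 (≈ $9.1070 each)
Oct 3, sell 247: 247/539 × $4,908.65 → $2,249.41
After Oct 5: 653 on hand, pool $6,449.74 (≈ $9.8771 each)
After Oct 8: 911 on hand, pool $9,429.64 (≈ $10.3509 each)
After Oct 11: 1291 on hand, pool $13,647.64 (≈ $10.5714 each)
Oct 12, sell 905: 905/1291 × $13,647.64 → $9,567.09
After Oct 13: 662 on hand, pool $6,233.35 (≈ $9.4159 each)
After Oct 15: 960 on hand, pool $8,498.15 (≈ $8.8522 each)
After Oct 18: 1009 on hand, pool $9,108.20 (≈ $9.0270 each)
Oct 20, sell 707: 707/1009 × $9,108.20 → $6,382.05
Total COGS = $2,249.41 + $9,567.09 + $6,382.05 = $18,198.55
Ending inventory (cost pool remaining) = $2,726.15

Ending inventory = $2,726.15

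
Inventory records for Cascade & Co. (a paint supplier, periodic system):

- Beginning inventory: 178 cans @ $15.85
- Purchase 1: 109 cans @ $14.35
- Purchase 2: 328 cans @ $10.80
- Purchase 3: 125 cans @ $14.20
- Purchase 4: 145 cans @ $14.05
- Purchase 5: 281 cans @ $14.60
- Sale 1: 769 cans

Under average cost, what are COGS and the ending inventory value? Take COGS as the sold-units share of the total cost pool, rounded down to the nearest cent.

Sale 1, sell 769: 769/1166 × $15,842.70 → $10,448.57
Ending inventory (cost pool remaining) = $5,394.13
Check: goods available $15,842.70 = COGS $10,448.57 + ending $5,394.13

COGS = $10,448.57; ending inventory = $5,394.13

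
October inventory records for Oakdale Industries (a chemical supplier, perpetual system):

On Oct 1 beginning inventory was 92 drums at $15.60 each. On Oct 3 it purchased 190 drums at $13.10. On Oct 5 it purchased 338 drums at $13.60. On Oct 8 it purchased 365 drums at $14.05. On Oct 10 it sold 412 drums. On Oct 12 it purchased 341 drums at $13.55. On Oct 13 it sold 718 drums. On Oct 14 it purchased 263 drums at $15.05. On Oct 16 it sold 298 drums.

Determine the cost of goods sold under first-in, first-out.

COGS = $19,804.90

Oct 10, 412 sold [FIFO — oldest first]: 92 @ $15.60 + 190 @ $13.10 + 130 @ $13.60 = $5,692.20
Oct 13, 718 sold [FIFO — oldest first]: 208 @ $13.60 + 365 @ $14.05 + 145 @ $13.55 = $9,921.80
Oct 16, 298 sold [FIFO — oldest first]: 196 @ $13.55 + 102 @ $15.05 = $4,190.90
Total COGS = $5,692.20 + $9,921.80 + $4,190.90 = $19,804.90
Ending inventory: 161 @ $15.05 = $2,423.05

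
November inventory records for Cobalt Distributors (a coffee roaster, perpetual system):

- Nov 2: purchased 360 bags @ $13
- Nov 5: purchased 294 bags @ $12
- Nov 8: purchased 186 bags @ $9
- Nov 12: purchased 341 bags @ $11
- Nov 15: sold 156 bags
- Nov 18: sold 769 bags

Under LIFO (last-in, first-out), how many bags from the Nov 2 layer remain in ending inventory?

256

Nov 15, 156 sold [LIFO — newest first]: 156 @ $11 = $1,716
Nov 18, 769 sold [LIFO — newest first]: 185 @ $11 + 186 @ $9 + 294 @ $12 + 104 @ $13 = $8,589
Total COGS = $1,716 + $8,589 = $10,305
Ending inventory: 256 @ $13 = $3,328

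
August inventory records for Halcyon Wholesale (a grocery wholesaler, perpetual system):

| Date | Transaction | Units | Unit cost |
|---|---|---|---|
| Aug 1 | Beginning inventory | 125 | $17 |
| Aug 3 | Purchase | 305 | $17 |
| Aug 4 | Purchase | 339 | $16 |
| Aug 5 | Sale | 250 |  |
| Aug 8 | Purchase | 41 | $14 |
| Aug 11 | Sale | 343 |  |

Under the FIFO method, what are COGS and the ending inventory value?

COGS = $9,918; ending inventory = $3,390

Aug 5, 250 sold [FIFO — oldest first]: 125 @ $17 + 125 @ $17 = $4,250
Aug 11, 343 sold [FIFO — oldest first]: 180 @ $17 + 163 @ $16 = $5,668
Total COGS = $4,250 + $5,668 = $9,918
Ending inventory: 176 @ $16 + 41 @ $14 = $3,390
Check: goods available $13,308 = COGS $9,918 + ending $3,390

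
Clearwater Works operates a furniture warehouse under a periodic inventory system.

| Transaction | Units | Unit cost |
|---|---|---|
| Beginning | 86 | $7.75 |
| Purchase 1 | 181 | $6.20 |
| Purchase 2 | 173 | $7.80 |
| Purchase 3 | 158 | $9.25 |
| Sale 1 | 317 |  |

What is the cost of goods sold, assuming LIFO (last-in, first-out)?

Sale 1 (317) [LIFO — newest first]: 158 @ $9.25 + 159 @ $7.80 = $2,701.70
Ending inventory: 86 @ $7.75 + 181 @ $6.20 + 14 @ $7.80 = $1,897.90

COGS = $2,701.70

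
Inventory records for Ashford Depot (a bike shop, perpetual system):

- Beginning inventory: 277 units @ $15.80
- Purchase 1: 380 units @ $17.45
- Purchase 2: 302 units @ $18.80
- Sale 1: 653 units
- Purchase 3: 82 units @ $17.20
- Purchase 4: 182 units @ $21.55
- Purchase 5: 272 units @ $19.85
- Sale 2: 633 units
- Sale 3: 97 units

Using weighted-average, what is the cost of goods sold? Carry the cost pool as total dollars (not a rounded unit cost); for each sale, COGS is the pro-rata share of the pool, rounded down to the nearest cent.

After Beginning: 277 on hand, pool $4,376.60 (≈ $15.8000 each)
After Purchase 1: 657 on hand, pool $11,007.60 (≈ $16.7543 each)
After Purchase 2: 959 on hand, pool $16,685.20 (≈ $17.3985 each)
Sale 1, sell 653: 653/959 × $16,685.20 → $11,361.24
After Purchase 3: 388 on hand, pool $6,734.36 (≈ $17.3566 each)
After Purchase 4: 570 on hand, pool $10,656.46 (≈ $18.6955 each)
After Purchase 5: 842 on hand, pool $16,055.66 (≈ $19.0685 each)
Sale 2, sell 633: 633/842 × $16,055.66 → $12,070.34
Sale 3, sell 97: 97/209 × $3,985.32 → $1,849.64
Total COGS = $11,361.24 + $12,070.34 + $1,849.64 = $25,281.22
Ending inventory (cost pool remaining) = $2,135.68

COGS = $25,281.22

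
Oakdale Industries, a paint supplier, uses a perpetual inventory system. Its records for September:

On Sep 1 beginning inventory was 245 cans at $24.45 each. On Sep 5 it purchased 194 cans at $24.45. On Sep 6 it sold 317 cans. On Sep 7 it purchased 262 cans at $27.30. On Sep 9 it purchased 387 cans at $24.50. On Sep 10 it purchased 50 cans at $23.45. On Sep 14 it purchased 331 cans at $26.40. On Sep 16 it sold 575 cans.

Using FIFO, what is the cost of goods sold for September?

COGS = $22,565.65

Sep 6, 317 sold [FIFO — oldest first]: 245 @ $24.45 + 72 @ $24.45 = $7,750.65
Sep 16, 575 sold [FIFO — oldest first]: 122 @ $24.45 + 262 @ $27.30 + 191 @ $24.50 = $14,815.00
Total COGS = $7,750.65 + $14,815.00 = $22,565.65
Ending inventory: 196 @ $24.50 + 50 @ $23.45 + 331 @ $26.40 = $14,712.90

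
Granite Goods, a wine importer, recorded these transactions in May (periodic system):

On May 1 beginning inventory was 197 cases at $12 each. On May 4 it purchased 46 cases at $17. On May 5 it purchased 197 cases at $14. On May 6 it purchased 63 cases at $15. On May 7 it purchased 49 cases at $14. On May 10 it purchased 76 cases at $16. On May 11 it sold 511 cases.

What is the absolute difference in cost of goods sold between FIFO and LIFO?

FIFO COGS: 197 @ $12 + 46 @ $17 + 197 @ $14 + 63 @ $15 + 8 @ $14 = $6,961
LIFO COGS: 76 @ $16 + 49 @ $14 + 63 @ $15 + 197 @ $14 + 46 @ $17 + 80 @ $12 = $7,347
Difference = |$6,961 − $7,347| = $386

$386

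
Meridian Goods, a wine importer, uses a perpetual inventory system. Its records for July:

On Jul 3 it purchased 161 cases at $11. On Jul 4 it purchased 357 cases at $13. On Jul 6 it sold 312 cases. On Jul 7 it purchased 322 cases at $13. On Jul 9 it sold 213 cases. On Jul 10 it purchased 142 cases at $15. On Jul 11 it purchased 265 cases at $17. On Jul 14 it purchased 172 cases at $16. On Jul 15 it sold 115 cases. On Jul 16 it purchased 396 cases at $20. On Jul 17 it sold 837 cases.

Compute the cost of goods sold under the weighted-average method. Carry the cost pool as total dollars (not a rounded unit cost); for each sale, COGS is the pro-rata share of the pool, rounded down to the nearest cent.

After Jul 3: 161 on hand, pool $1,771.00 (≈ $11.0000 each)
After Jul 4: 518 on hand, pool $6,412.00 (≈ $12.3784 each)
Jul 6, sell 312: 312/518 × $6,412.00 → $3,862.05
After Jul 7: 528 on hand, pool $6,735.95 (≈ $12.7575 each)
Jul 9, sell 213: 213/528 × $6,735.95 → $2,717.34
After Jul 10: 457 on hand, pool $6,148.61 (≈ $13.4543 each)
After Jul 11: 722 on hand, pool $10,653.61 (≈ $14.7557 each)
After Jul 14: 894 on hand, pool $13,405.61 (≈ $14.9951 each)
Jul 15, sell 115: 115/894 × $13,405.61 → $1,724.43
After Jul 16: 1175 on hand, pool $19,601.18 (≈ $16.6819 each)
Jul 17, sell 837: 837/1175 × $19,601.18 → $13,962.71
Total COGS = $3,862.05 + $2,717.34 + $1,724.43 + $13,962.71 = $22,266.53
Ending inventory (cost pool remaining) = $5,638.47

COGS = $22,266.53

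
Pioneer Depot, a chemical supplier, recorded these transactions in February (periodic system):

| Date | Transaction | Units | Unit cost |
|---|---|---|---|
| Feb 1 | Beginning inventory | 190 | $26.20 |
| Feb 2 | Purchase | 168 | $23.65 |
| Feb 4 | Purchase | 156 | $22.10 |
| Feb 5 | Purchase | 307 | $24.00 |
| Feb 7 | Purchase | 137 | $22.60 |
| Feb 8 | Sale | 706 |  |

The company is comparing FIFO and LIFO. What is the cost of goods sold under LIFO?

COGS = $16,418.70

FIFO COGS: 190 @ $26.20 + 168 @ $23.65 + 156 @ $22.10 + 192 @ $24.00 = $17,006.80
LIFO COGS: 137 @ $22.60 + 307 @ $24.00 + 156 @ $22.10 + 106 @ $23.65 = $16,418.70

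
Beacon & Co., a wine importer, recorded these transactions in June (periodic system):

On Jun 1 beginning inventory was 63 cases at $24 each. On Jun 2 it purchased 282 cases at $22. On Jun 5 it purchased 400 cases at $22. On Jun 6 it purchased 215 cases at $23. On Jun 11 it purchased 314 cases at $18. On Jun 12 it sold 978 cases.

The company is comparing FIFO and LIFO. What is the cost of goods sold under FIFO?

FIFO COGS: 63 @ $24 + 282 @ $22 + 400 @ $22 + 215 @ $23 + 18 @ $18 = $21,785
LIFO COGS: 314 @ $18 + 215 @ $23 + 400 @ $22 + 49 @ $22 = $20,475

COGS = $21,785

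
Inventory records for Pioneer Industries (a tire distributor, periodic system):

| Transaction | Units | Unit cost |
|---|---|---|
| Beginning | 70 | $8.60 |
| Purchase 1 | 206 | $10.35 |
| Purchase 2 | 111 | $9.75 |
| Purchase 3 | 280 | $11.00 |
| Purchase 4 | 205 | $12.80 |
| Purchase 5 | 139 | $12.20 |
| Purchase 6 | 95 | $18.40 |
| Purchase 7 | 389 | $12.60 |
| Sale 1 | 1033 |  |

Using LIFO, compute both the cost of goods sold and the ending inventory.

COGS = $13,224.20; ending inventory = $4,641.35

Sale 1 (1033) [LIFO — newest first]: 389 @ $12.60 + 95 @ $18.40 + 139 @ $12.20 + 205 @ $12.80 + 205 @ $11.00 = $13,224.20
Ending inventory: 70 @ $8.60 + 206 @ $10.35 + 111 @ $9.75 + 75 @ $11.00 = $4,641.35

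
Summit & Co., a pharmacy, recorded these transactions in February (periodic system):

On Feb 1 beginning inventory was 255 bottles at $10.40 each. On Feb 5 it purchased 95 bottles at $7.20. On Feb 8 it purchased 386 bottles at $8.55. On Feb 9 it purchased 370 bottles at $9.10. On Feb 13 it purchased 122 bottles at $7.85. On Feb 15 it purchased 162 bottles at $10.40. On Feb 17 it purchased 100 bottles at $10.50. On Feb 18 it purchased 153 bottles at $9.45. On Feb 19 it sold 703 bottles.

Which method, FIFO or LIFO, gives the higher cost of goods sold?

FIFO COGS: 255 @ $10.40 + 95 @ $7.20 + 353 @ $8.55 = $6,354.15
LIFO COGS: 153 @ $9.45 + 100 @ $10.50 + 162 @ $10.40 + 122 @ $7.85 + 166 @ $9.10 = $6,648.95

LIFO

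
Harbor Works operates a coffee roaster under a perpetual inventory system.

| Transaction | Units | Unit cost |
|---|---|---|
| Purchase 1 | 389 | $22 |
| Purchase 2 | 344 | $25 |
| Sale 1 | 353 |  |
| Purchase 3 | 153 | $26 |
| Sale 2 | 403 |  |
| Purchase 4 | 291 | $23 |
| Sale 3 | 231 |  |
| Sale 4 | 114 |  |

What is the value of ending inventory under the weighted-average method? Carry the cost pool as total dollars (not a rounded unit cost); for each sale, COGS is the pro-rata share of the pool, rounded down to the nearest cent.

Ending inventory = $1,775.04

After Purchase 1: 389 on hand, pool $8,558.00 (≈ $22.0000 each)
After Purchase 2: 733 on hand, pool $17,158.00 (≈ $23.4079 each)
Sale 1, sell 353: 353/733 × $17,158.00 → $8,262.99
After Purchase 3: 533 on hand, pool $12,873.01 (≈ $24.1520 each)
Sale 2, sell 403: 403/533 × $12,873.01 → $9,733.25
After Purchase 4: 421 on hand, pool $9,832.76 (≈ $23.3557 each)
Sale 3, sell 231: 231/421 × $9,832.76 → $5,395.17
Sale 4, sell 114: 114/190 × $4,437.59 → $2,662.55
Total COGS = $8,262.99 + $9,733.25 + $5,395.17 + $2,662.55 = $26,053.96
Ending inventory (cost pool remaining) = $1,775.04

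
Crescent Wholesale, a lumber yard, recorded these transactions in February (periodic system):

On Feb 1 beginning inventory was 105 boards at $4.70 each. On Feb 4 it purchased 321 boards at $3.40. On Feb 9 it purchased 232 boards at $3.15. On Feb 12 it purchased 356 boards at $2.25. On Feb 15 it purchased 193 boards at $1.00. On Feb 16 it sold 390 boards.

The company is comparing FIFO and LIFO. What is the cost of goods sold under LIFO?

FIFO COGS: 105 @ $4.70 + 285 @ $3.40 = $1,462.50
LIFO COGS: 193 @ $1.00 + 197 @ $2.25 = $636.25

COGS = $636.25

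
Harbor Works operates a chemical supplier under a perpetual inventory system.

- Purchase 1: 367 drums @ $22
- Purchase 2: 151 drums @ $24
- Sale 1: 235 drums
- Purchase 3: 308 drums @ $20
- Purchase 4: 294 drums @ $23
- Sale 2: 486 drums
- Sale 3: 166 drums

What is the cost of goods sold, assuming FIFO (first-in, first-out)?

COGS = $19,261

Sale 1 (235) [FIFO — oldest first]: 235 @ $22 = $5,170
Sale 2 (486) [FIFO — oldest first]: 132 @ $22 + 151 @ $24 + 203 @ $20 = $10,588
Sale 3 (166) [FIFO — oldest first]: 105 @ $20 + 61 @ $23 = $3,503
Total COGS = $5,170 + $10,588 + $3,503 = $19,261
Ending inventory: 233 @ $23 = $5,359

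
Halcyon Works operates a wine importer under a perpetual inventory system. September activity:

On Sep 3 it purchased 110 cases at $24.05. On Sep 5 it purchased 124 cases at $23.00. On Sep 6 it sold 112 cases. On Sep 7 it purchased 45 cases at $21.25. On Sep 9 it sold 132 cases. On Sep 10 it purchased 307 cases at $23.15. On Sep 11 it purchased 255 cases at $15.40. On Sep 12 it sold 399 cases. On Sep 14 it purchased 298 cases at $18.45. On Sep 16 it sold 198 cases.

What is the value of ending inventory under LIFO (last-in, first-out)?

Sep 6, 112 sold [LIFO — newest first]: 112 @ $23.00 = $2,576.00
Sep 9, 132 sold [LIFO — newest first]: 45 @ $21.25 + 12 @ $23.00 + 75 @ $24.05 = $3,036.00
Sep 12, 399 sold [LIFO — newest first]: 255 @ $15.40 + 144 @ $23.15 = $7,260.60
Sep 16, 198 sold [LIFO — newest first]: 198 @ $18.45 = $3,653.10
Total COGS = $2,576.00 + $3,036.00 + $7,260.60 + $3,653.10 = $16,525.70
Ending inventory: 35 @ $24.05 + 163 @ $23.15 + 100 @ $18.45 = $6,460.20

Ending inventory = $6,460.20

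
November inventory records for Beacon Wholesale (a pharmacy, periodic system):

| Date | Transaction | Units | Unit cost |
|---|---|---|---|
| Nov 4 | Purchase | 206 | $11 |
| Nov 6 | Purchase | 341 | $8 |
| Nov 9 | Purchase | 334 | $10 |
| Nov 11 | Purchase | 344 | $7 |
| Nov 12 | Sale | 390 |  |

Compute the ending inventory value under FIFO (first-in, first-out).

Ending inventory = $7,004

Nov 12, 390 sold [FIFO — oldest first]: 206 @ $11 + 184 @ $8 = $3,738
Ending inventory: 157 @ $8 + 334 @ $10 + 344 @ $7 = $7,004
Check: goods available $10,742 = COGS $3,738 + ending $7,004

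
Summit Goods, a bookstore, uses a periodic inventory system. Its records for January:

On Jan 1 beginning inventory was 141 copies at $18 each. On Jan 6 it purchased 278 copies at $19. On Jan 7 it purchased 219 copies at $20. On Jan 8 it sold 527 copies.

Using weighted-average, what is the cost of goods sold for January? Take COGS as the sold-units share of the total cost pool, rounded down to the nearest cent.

Jan 8, sell 527: 527/638 × $12,200.00 → $10,077.42
Ending inventory (cost pool remaining) = $2,122.58

COGS = $10,077.42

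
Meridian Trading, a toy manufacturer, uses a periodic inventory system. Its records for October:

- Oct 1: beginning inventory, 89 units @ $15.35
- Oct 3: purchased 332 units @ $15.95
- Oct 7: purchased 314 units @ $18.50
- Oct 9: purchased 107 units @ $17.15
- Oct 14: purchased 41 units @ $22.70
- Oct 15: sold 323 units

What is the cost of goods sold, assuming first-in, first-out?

COGS = $5,098.45

Oct 15, 323 sold [FIFO — oldest first]: 89 @ $15.35 + 234 @ $15.95 = $5,098.45
Ending inventory: 98 @ $15.95 + 314 @ $18.50 + 107 @ $17.15 + 41 @ $22.70 = $10,137.85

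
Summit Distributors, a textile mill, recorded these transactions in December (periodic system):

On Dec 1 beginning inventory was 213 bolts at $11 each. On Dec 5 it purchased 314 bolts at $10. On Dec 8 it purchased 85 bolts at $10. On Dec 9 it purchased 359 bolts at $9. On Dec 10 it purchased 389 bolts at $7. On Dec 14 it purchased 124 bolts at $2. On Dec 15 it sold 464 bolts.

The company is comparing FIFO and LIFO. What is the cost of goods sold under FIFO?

COGS = $4,853

FIFO COGS: 213 @ $11 + 251 @ $10 = $4,853
LIFO COGS: 124 @ $2 + 340 @ $7 = $2,628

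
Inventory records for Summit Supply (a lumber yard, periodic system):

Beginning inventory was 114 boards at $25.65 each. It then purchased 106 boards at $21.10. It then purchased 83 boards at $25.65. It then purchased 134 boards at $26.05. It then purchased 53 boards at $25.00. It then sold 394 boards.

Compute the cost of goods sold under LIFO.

Sale 1 (394) [LIFO — newest first]: 53 @ $25.00 + 134 @ $26.05 + 83 @ $25.65 + 106 @ $21.10 + 18 @ $25.65 = $9,642.95
Ending inventory: 96 @ $25.65 = $2,462.40

COGS = $9,642.95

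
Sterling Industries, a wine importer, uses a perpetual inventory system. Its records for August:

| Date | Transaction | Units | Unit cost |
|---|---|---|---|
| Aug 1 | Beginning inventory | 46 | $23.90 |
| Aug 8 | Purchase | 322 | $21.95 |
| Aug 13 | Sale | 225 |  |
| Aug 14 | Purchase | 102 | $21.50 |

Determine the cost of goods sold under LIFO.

Aug 13, 225 sold [LIFO — newest first]: 225 @ $21.95 = $4,938.75
Ending inventory: 46 @ $23.90 + 97 @ $21.95 + 102 @ $21.50 = $5,421.55
Check: goods available $10,360.30 = COGS $4,938.75 + ending $5,421.55

COGS = $4,938.75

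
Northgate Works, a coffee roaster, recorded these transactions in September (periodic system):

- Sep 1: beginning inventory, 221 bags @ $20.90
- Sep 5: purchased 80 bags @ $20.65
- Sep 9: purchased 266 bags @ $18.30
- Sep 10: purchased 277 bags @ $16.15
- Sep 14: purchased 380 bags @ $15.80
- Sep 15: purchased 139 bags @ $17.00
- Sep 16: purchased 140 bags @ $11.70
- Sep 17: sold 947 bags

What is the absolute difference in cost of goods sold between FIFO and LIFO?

FIFO COGS: 221 @ $20.90 + 80 @ $20.65 + 266 @ $18.30 + 277 @ $16.15 + 103 @ $15.80 = $17,239.65
LIFO COGS: 140 @ $11.70 + 139 @ $17.00 + 380 @ $15.80 + 277 @ $16.15 + 11 @ $18.30 = $14,679.85
Difference = |$17,239.65 − $14,679.85| = $2,559.80

$2,559.80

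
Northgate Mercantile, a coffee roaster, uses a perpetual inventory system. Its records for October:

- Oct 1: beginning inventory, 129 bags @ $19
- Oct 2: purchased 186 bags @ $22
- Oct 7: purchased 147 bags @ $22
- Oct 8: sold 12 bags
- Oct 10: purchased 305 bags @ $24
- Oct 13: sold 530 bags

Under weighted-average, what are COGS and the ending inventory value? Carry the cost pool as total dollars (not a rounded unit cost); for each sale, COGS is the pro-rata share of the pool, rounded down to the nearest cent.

COGS = $12,077.54; ending inventory = $5,019.46

After Oct 1: 129 on hand, pool $2,451.00 (≈ $19.0000 each)
After Oct 2: 315 on hand, pool $6,543.00 (≈ $20.7714 each)
After Oct 7: 462 on hand, pool $9,777.00 (≈ $21.1623 each)
Oct 8, sell 12: 12/462 × $9,777.00 → $253.94
After Oct 10: 755 on hand, pool $16,843.06 (≈ $22.3087 each)
Oct 13, sell 530: 530/755 × $16,843.06 → $11,823.60
Total COGS = $253.94 + $11,823.60 = $12,077.54
Ending inventory (cost pool remaining) = $5,019.46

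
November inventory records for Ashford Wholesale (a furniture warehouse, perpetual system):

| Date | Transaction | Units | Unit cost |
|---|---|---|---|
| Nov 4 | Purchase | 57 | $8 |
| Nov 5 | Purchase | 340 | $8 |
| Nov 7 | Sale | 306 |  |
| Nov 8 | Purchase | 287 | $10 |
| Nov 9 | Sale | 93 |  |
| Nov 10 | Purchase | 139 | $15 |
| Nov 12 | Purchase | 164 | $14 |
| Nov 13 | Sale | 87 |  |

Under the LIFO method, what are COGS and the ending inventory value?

COGS = $4,596; ending inventory = $5,831

Nov 7, 306 sold [LIFO — newest first]: 306 @ $8 = $2,448
Nov 9, 93 sold [LIFO — newest first]: 93 @ $10 = $930
Nov 13, 87 sold [LIFO — newest first]: 87 @ $14 = $1,218
Total COGS = $2,448 + $930 + $1,218 = $4,596
Ending inventory: 57 @ $8 + 34 @ $8 + 194 @ $10 + 139 @ $15 + 77 @ $14 = $5,831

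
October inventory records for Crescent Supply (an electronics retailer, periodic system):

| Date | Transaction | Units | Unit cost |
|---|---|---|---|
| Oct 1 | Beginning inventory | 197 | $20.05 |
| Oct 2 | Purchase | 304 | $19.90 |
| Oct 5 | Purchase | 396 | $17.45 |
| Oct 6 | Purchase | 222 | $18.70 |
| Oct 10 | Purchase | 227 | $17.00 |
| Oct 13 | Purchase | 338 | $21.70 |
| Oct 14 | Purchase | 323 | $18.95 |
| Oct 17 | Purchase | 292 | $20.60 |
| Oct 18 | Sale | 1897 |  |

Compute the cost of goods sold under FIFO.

Oct 18, 1897 sold [FIFO — oldest first]: 197 @ $20.05 + 304 @ $19.90 + 396 @ $17.45 + 222 @ $18.70 + 227 @ $17.00 + 338 @ $21.70 + 213 @ $18.95 = $36,291.00
Ending inventory: 110 @ $18.95 + 292 @ $20.60 = $8,099.70
Check: goods available $44,390.70 = COGS $36,291.00 + ending $8,099.70

COGS = $36,291.00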